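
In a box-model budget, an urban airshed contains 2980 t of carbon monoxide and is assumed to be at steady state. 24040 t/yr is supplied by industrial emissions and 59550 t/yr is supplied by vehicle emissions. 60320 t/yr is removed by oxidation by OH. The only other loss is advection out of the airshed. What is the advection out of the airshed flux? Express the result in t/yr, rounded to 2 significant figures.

23000 t/yr

At steady state ΣF_in = ΣF_out.
ΣF_in = 24040 + 59550 = 83590 t/yr.
Advection out of the airshed flux = ΣF_in − (60320) = 83590 − 60320 = 23270 t/yr.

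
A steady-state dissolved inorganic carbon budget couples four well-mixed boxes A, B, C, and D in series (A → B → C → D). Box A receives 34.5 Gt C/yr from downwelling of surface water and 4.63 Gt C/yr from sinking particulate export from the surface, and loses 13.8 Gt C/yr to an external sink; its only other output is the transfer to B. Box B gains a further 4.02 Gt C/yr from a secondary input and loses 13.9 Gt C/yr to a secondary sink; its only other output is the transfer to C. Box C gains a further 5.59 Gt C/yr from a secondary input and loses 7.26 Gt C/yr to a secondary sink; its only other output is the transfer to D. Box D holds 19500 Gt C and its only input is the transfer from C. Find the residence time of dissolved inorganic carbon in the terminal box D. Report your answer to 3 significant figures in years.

Box A: F(A→B) = (34.5 + 4.63) − 13.8 = 25.330 Gt C/yr.
Box B: F(B→C) = (25.330 + 4.02) − 13.9 = 15.450 Gt C/yr.
Box C: F(C→D) = (15.450 + 5.59) − 7.26 = 13.780 Gt C/yr.
Box D throughput = its input = 13.780 Gt C/yr; τ = 19500 / 13.780 = 1415 yr.

1420 yr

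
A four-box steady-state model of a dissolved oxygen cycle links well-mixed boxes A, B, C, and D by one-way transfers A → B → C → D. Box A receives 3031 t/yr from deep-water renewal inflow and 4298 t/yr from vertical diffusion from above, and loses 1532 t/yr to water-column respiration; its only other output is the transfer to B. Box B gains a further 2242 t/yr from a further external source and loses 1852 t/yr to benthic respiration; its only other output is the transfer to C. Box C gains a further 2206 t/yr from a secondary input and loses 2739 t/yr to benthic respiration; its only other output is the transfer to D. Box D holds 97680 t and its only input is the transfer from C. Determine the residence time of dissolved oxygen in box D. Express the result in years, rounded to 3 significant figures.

Box A: F(A→B) = (3031 + 4298) − 1532 = 5797.0 t/yr.
Box B: F(B→C) = (5797.0 + 2242) − 1852 = 6187.0 t/yr.
Box C: F(C→D) = (6187.0 + 2206) − 2739 = 5654.0 t/yr.
Box D throughput = its input = 5654.0 t/yr; τ = 97680 / 5654.0 = 17.28 yr.

17.3 yr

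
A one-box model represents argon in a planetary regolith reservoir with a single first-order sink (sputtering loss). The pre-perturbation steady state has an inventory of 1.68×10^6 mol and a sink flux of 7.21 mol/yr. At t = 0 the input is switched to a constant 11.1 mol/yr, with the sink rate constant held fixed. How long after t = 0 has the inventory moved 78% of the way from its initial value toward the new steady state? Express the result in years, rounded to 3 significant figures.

τ = M₀/F₀ = 1.68×10^6/7.21 = 233000 yr.
The remaining gap fraction is e^(−t/τ); 78% covered ⇒ e^(−t/τ) = 0.220.
t = −τ ln(0.220) = 233000 × 1.514 = 352800 yr.

353000 yr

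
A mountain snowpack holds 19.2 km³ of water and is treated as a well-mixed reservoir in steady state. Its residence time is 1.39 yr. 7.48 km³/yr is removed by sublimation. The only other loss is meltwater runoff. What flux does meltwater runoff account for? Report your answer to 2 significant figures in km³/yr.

Total removal F = M/τ = 19.2 / 1.39 = 13.81 km³/yr.
Meltwater runoff = F − (7.48) = 13.81 − 7.480 = 6.333 km³/yr.

6.3 km³/yr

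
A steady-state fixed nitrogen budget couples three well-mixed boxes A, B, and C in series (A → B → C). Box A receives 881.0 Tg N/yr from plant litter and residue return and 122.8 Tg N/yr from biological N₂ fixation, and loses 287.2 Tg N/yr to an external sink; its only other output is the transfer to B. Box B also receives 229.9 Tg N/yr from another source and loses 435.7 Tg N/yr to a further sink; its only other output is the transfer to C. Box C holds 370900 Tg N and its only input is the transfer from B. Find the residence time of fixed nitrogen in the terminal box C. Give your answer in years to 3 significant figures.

726 yr

Box A: F(A→B) = (881.0 + 122.8) − 287.2 = 716.60 Tg N/yr.
Box B: F(B→C) = (716.60 + 229.9) − 435.7 = 510.80 Tg N/yr.
Box C throughput = its input = 510.80 Tg N/yr; τ = 370900 / 510.80 = 726.1 yr.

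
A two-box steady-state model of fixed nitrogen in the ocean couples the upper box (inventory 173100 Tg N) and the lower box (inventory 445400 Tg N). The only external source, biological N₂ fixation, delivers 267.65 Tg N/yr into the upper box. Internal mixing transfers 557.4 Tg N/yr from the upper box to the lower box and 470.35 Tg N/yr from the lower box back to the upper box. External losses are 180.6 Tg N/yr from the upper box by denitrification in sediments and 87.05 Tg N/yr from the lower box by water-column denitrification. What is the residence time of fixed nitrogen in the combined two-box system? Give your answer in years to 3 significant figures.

2310 yr

Treat the two boxes together as one reservoir: the mixing fluxes between them are internal recycling, so τ = ΣM / Σ(external losses).
M_total = 173100 + 445400 = 618500 Tg N.
ΣF_external_out = 180.6 + 87.05 = 267.65 Tg N/yr.
τ = M_total / ΣF_ext = 618500 / 267.65 = 2311 yr.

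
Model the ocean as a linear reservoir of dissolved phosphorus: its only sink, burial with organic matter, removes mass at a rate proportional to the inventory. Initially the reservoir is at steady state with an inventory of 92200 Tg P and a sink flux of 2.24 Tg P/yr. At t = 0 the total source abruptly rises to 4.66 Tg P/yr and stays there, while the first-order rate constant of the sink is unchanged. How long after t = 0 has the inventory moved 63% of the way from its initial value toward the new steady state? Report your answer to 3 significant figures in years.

40900 yr

τ = M₀/F₀ = 92200/2.24 = 41160 yr.
The remaining gap fraction is e^(−t/τ); 63% covered ⇒ e^(−t/τ) = 0.370.
t = −τ ln(0.370) = 41160 × 0.9943 = 40920 yr.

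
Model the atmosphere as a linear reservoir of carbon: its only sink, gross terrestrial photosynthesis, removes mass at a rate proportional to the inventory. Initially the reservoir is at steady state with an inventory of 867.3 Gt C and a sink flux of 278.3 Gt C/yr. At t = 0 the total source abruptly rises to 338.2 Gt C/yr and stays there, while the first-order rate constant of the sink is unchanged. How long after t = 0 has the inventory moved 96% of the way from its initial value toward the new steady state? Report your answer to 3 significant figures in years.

10.0 yr

τ = M₀/F₀ = 867.3/278.3 = 3.116 yr.
The remaining gap fraction is e^(−t/τ); 96% covered ⇒ e^(−t/τ) = 0.0400.
t = −τ ln(0.0400) = 3.116 × 3.219 = 10.03 yr.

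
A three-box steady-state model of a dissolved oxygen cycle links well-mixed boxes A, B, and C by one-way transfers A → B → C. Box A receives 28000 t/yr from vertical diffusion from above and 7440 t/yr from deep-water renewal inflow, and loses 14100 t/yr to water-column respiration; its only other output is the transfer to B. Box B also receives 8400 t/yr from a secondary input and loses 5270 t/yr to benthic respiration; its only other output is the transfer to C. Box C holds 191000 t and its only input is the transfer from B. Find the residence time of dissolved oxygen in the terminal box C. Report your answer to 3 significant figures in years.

Box A: F(A→B) = (28000 + 7440) − 14100 = 21340 t/yr.
Box B: F(B→C) = (21340 + 8400) − 5270 = 24470 t/yr.
Box C throughput = its input = 24470 t/yr; τ = 191000 / 24470 = 7.805 yr.

7.81 yr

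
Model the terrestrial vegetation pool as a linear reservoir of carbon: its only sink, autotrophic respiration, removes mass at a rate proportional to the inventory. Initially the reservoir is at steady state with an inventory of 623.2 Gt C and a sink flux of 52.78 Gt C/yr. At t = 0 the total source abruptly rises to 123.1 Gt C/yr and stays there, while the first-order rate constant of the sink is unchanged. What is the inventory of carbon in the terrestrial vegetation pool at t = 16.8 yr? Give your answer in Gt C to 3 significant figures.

1250 Gt C

τ = M₀/F₀ = 623.2/52.78 = 11.81 yr; rate constant k = 1/τ.
New steady state M_∞ = F₁/k = F₁·τ = 123.1 × 11.81 = 1453.5 Gt C.
M(t) = M_∞ + (M₀ − M_∞)·e^(−t/τ); t/τ = 16.8/11.81 = 1.423, so e^(−t/τ) = 0.2410.
M(t) = 1453.5 − 830.3 × 0.2410 = 1253.4 Gt C.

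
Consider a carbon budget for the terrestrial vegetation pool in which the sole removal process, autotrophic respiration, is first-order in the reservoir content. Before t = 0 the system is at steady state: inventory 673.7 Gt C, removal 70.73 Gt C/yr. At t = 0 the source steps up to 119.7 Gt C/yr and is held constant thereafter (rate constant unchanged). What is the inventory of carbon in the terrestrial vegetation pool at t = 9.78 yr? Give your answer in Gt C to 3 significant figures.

Residence time τ = M₀/F₀ = 9.525 yr. The eventual steady state is M_∞ = M₀·(F₁/F₀) = 673.7 × 119.7/70.73 = 1140.1 Gt C.
The anomaly ΔM(t) = M(t) − M_∞ decays as ΔM₀·e^(−t/τ) with ΔM₀ = 673.7 − 1140.1 = −466.4 Gt C.
At t = 9.78 yr, e^(−t/τ) = e^(−1.027) = 0.3582, so ΔM = −167.1 Gt C and M = 1140.1 − 167.1 = 973.08 Gt C.

973 Gt C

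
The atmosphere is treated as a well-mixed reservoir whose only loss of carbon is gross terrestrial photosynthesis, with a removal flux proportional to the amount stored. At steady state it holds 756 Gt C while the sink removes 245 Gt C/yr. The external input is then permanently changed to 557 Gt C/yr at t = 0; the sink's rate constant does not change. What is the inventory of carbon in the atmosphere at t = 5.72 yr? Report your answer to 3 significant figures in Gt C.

1570 Gt C

The sink rate constant is k = F₀/M₀ = 245/756 = 0.3241 yr⁻¹.
Solving dM/dt = F₁ − kM with M(0) = M₀ gives M(t) = F₁/k + (M₀ − F₁/k)·e^(−kt).
F₁/k = 557/0.3241 = 1718.7 Gt C; kt = 0.3241 × 5.72 = 1.854, e^(−kt) = 0.1567.
M(5.72) = 1718.7 + (756 − 1718.7) × 0.1567 = 1718.7 − 150.8 = 1567.9 Gt C.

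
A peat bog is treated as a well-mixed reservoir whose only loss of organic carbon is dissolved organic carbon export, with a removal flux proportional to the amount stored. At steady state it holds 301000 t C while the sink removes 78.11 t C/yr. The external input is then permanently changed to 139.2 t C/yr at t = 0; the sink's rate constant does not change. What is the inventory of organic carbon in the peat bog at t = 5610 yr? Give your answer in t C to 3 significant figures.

The sink rate constant is k = F₀/M₀ = 78.11/301000 = 0.0002595 yr⁻¹.
Solving dM/dt = F₁ − kM with M(0) = M₀ gives M(t) = F₁/k + (M₀ − F₁/k)·e^(−kt).
F₁/k = 139.2/0.0002595 = 536410 t C; kt = 0.0002595 × 5610 = 1.456, e^(−kt) = 0.2332.
M(5610) = 536410 + (301000 − 536410) × 0.2332 = 536410 − 54900 = 481510 t C.

482000 t C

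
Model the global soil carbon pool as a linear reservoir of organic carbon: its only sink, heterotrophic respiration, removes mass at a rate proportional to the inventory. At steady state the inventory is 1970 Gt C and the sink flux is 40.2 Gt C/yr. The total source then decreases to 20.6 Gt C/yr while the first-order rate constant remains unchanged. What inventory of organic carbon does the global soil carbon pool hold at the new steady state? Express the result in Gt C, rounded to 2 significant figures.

1000 Gt C

Rate constant k = F/M = 40.2 / 1970 = 0.02041 yr⁻¹.
At the new steady state, source = k·M_new ⇒ M_new = 20.6 / 0.02041 = 1010 Gt C.
(Equivalently M_new = M × F_new/F_old = 1970 × 20.6/40.2.)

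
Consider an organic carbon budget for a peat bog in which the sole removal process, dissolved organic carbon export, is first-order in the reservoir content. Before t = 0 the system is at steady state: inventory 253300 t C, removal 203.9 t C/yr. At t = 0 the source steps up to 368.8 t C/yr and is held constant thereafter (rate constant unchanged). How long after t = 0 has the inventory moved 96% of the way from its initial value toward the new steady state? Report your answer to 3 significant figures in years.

τ = M₀/F₀ = 253300/203.9 = 1242 yr.
The remaining gap fraction is e^(−t/τ); 96% covered ⇒ e^(−t/τ) = 0.0400.
t = −τ ln(0.0400) = 1242 × 3.219 = 3999 yr.

4000 yr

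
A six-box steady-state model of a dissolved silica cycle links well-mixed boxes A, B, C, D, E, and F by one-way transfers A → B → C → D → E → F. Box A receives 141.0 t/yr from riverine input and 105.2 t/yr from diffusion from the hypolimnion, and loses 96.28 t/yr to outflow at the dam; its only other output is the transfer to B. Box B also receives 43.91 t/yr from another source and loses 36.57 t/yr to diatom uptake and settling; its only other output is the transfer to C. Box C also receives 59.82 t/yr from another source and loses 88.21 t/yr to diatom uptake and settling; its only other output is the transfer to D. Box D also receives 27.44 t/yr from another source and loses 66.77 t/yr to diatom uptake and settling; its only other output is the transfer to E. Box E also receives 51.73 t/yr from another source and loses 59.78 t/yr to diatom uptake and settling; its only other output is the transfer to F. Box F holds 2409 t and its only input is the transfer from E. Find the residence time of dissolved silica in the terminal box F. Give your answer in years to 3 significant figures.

29.6 yr

Box A: F(A→B) = (141.0 + 105.2) − 96.28 = 149.92 t/yr.
Box B: F(B→C) = (149.92 + 43.91) − 36.57 = 157.26 t/yr.
Box C: F(C→D) = (157.26 + 59.82) − 88.21 = 128.87 t/yr.
Box D: F(D→E) = (128.87 + 27.44) − 66.77 = 89.540 t/yr.
Box E: F(E→F) = (89.540 + 51.73) − 59.78 = 81.490 t/yr.
Box F throughput = its input = 81.490 t/yr; τ = 2409 / 81.490 = 29.56 yr.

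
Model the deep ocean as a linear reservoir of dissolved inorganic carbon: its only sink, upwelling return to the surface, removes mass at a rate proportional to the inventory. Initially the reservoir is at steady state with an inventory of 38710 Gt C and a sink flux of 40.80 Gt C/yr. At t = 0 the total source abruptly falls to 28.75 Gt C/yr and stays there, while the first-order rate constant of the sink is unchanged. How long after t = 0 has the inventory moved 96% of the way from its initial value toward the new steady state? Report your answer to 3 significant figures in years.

3050 yr

τ = M₀/F₀ = 38710/40.80 = 948.8 yr.
The remaining gap fraction is e^(−t/τ); 96% covered ⇒ e^(−t/τ) = 0.0400.
t = −τ ln(0.0400) = 948.8 × 3.219 = 3054 yr.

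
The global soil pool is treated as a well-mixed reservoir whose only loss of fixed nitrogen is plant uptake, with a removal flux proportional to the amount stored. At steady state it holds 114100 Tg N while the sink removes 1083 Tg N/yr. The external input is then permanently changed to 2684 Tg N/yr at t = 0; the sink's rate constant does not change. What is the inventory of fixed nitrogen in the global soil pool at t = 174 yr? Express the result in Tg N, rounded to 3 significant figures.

τ = M₀/F₀ = 114100/1083 = 105.4 yr; rate constant k = 1/τ.
New steady state M_∞ = F₁/k = F₁·τ = 2684 × 105.4 = 282770 Tg N.
M(t) = M_∞ + (M₀ − M_∞)·e^(−t/τ); t/τ = 174/105.4 = 1.652, so e^(−t/τ) = 0.1918.
M(t) = 282770 − 168700 × 0.1918 = 250430 Tg N.

250000 Tg N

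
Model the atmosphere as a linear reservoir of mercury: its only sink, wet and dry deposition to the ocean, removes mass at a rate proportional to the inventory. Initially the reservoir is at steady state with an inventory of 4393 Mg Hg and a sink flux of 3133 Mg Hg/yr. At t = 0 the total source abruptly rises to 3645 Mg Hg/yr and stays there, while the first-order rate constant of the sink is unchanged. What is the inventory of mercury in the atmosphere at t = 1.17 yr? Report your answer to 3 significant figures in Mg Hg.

τ = M₀/F₀ = 4393/3133 = 1.402 yr; rate constant k = 1/τ.
New steady state M_∞ = F₁/k = F₁·τ = 3645 × 1.402 = 5110.9 Mg Hg.
M(t) = M_∞ + (M₀ − M_∞)·e^(−t/τ); t/τ = 1.17/1.402 = 0.8344, so e^(−t/τ) = 0.4341.
M(t) = 5110.9 − 717.9 × 0.4341 = 4799.2 Mg Hg.

4800 Mg Hg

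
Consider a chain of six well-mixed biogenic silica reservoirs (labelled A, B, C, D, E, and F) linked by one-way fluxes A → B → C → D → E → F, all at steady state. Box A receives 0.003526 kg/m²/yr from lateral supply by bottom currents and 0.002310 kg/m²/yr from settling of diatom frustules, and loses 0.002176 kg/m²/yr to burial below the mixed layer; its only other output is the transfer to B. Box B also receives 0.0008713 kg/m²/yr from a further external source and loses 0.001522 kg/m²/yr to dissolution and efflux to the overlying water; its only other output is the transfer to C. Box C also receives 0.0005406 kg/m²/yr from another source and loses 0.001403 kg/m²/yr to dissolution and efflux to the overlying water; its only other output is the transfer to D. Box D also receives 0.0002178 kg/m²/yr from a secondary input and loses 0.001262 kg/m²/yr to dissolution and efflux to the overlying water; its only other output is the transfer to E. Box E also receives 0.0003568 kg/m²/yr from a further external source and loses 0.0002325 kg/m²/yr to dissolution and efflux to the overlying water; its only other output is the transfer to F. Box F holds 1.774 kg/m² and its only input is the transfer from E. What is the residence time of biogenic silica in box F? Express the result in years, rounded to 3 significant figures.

Box A: F(A→B) = (0.003526 + 0.002310) − 0.002176 = 0.0036600 kg/m²/yr.
Box B: F(B→C) = (0.0036600 + 0.0008713) − 0.001522 = 0.0030093 kg/m²/yr.
Box C: F(C→D) = (0.0030093 + 0.0005406) − 0.001403 = 0.0021469 kg/m²/yr.
Box D: F(D→E) = (0.0021469 + 0.0002178) − 0.001262 = 0.0011027 kg/m²/yr.
Box E: F(E→F) = (0.0011027 + 0.0003568) − 0.0002325 = 0.0012270 kg/m²/yr.
Box F throughput = its input = 0.0012270 kg/m²/yr; τ = 1.774 / 0.0012270 = 1446 yr.

1450 yr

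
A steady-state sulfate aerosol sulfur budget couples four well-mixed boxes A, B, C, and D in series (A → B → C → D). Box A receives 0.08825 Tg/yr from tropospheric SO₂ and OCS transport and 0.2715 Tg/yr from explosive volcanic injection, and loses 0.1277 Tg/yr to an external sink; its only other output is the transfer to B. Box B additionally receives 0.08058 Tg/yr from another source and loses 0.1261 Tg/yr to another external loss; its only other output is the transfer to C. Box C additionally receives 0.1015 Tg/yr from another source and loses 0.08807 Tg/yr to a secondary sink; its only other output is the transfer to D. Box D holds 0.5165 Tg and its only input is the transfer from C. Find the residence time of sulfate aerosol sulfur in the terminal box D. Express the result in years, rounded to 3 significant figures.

Box A: F(A→B) = (0.08825 + 0.2715) − 0.1277 = 0.23205 Tg/yr.
Box B: F(B→C) = (0.23205 + 0.08058) − 0.1261 = 0.18653 Tg/yr.
Box C: F(C→D) = (0.18653 + 0.1015) − 0.08807 = 0.19996 Tg/yr.
Box D throughput = its input = 0.19996 Tg/yr; τ = 0.5165 / 0.19996 = 2.583 yr.

2.58 yr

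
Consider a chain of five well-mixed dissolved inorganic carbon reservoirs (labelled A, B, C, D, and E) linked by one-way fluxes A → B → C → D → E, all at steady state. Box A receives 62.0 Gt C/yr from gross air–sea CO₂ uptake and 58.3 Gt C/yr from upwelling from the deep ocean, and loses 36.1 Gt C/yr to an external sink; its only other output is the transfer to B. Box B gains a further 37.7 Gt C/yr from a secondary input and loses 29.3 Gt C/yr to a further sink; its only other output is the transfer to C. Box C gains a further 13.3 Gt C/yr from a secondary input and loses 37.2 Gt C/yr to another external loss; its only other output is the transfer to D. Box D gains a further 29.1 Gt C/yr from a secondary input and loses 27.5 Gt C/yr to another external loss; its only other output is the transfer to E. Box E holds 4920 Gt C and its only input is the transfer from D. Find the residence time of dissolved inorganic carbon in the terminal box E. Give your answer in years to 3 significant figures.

70.0 yr

Box A: F(A→B) = (62.0 + 58.3) − 36.1 = 84.200 Gt C/yr.
Box B: F(B→C) = (84.200 + 37.7) − 29.3 = 92.600 Gt C/yr.
Box C: F(C→D) = (92.600 + 13.3) − 37.2 = 68.700 Gt C/yr.
Box D: F(D→E) = (68.700 + 29.1) − 27.5 = 70.300 Gt C/yr.
Box E throughput = its input = 70.300 Gt C/yr; τ = 4920 / 70.300 = 69.99 yr.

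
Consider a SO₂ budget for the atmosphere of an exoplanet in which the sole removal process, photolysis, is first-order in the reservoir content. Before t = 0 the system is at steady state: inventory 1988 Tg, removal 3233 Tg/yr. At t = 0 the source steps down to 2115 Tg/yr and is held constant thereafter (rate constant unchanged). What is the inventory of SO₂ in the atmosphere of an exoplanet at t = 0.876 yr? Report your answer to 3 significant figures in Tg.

1470 Tg

τ = M₀/F₀ = 1988/3233 = 0.6149 yr; rate constant k = 1/τ.
New steady state M_∞ = F₁/k = F₁·τ = 2115 × 0.6149 = 1300.5 Tg.
M(t) = M_∞ + (M₀ − M_∞)·e^(−t/τ); t/τ = 0.876/0.6149 = 1.425, so e^(−t/τ) = 0.2406.
M(t) = 1300.5 + 687.5 × 0.2406 = 1465.9 Tg.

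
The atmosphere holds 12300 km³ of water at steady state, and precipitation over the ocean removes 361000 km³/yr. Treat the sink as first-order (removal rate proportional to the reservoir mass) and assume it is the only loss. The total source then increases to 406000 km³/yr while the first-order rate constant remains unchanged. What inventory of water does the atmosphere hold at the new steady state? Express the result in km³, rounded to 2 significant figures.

14000 km³

Rate constant k = F/M = 361000 / 12300 = 29.35 yr⁻¹.
At the new steady state, source = k·M_new ⇒ M_new = 406000 / 29.35 = 13830 km³.
(Equivalently M_new = M × F_new/F_old = 12300 × 406000/361000.)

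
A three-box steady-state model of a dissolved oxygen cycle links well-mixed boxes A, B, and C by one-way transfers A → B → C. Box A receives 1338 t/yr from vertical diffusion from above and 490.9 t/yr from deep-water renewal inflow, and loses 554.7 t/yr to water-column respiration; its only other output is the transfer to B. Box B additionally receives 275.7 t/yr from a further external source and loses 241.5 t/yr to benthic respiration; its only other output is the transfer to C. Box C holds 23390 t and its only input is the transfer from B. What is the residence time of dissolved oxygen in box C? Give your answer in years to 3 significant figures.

Box A: F(A→B) = (1338 + 490.9) − 554.7 = 1274.2 t/yr.
Box B: F(B→C) = (1274.2 + 275.7) − 241.5 = 1308.4 t/yr.
Box C throughput = its input = 1308.4 t/yr; τ = 23390 / 1308.4 = 17.88 yr.

17.9 yr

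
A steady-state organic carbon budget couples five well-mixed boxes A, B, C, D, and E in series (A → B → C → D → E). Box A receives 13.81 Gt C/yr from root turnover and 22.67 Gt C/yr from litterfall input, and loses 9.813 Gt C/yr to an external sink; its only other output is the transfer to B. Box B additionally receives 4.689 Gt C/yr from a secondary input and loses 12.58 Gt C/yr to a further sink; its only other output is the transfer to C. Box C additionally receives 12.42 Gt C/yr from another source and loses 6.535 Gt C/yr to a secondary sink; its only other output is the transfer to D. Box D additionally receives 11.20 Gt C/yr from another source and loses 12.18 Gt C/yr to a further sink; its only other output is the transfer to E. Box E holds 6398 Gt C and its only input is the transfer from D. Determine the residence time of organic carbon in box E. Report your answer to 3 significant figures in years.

270 yr

Box A: F(A→B) = (13.81 + 22.67) − 9.813 = 26.667 Gt C/yr.
Box B: F(B→C) = (26.667 + 4.689) − 12.58 = 18.776 Gt C/yr.
Box C: F(C→D) = (18.776 + 12.42) − 6.535 = 24.661 Gt C/yr.
Box D: F(D→E) = (24.661 + 11.20) − 12.18 = 23.681 Gt C/yr.
Box E throughput = its input = 23.681 Gt C/yr; τ = 6398 / 23.681 = 270.2 yr.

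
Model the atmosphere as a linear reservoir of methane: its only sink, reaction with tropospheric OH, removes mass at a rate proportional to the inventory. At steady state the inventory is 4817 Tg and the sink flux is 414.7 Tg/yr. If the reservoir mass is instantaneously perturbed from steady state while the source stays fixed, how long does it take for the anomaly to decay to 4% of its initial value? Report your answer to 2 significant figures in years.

For a linear reservoir the anomaly decays as exp(−t/τ) with τ = M/F = 4817/414.7 = 11.62 yr.
exp(−t/τ) = 0.04 ⇒ t = −τ ln(0.04) = 11.62 × 3.219 = 37.39 yr.

37 yr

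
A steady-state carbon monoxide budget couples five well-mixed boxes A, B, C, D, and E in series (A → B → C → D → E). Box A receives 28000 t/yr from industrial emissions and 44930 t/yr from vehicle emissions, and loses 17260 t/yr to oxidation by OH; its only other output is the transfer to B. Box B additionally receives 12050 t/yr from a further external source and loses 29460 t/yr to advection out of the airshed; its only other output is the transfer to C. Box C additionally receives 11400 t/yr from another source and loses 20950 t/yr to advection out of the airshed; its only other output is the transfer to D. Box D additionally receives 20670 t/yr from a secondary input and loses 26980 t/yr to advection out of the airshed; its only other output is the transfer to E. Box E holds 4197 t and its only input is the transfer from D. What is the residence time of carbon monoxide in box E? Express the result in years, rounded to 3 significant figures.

0.187 yr

Box A: F(A→B) = (28000 + 44930) − 17260 = 55670 t/yr.
Box B: F(B→C) = (55670 + 12050) − 29460 = 38260 t/yr.
Box C: F(C→D) = (38260 + 11400) − 20950 = 28710 t/yr.
Box D: F(D→E) = (28710 + 20670) − 26980 = 22400 t/yr.
Box E throughput = its input = 22400 t/yr; τ = 4197 / 22400 = 0.1874 yr.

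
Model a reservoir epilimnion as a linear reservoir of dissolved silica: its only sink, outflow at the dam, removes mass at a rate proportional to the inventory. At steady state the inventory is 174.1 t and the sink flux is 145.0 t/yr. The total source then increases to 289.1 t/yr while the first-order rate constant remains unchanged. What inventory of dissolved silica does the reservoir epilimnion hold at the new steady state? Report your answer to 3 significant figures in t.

Rate constant k = F/M = 145.0 / 174.1 = 0.8329 yr⁻¹.
At the new steady state, source = k·M_new ⇒ M_new = 289.1 / 0.8329 = 347.1 t.
(Equivalently M_new = M × F_new/F_old = 174.1 × 289.1/145.0.)

347 t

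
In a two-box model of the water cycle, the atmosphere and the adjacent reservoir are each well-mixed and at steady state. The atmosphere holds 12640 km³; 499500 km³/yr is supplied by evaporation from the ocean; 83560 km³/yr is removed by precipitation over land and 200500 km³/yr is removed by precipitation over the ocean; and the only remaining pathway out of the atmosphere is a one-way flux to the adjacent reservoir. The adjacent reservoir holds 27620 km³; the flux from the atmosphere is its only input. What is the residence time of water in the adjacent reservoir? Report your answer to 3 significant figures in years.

0.128 yr

Balance the atmosphere: ΣF_in = 499500 km³/yr.
Flux to the adjacent reservoir = ΣF_in − (83560 + 200500) = 215440 km³/yr.
At steady state the output of the adjacent reservoir equals its input, 215440 km³/yr.
τ = M / F = 27620 / 215440 = 0.1282 yr.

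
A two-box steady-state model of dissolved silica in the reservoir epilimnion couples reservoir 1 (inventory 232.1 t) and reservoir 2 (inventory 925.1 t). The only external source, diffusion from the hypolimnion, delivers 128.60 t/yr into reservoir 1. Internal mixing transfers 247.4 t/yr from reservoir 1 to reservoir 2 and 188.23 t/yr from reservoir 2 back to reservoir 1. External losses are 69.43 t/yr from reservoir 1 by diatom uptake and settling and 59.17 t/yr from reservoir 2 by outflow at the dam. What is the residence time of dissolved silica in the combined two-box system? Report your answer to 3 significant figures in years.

9.00 yr

Treat the two boxes together as one reservoir: the mixing fluxes between them are internal recycling, so τ = ΣM / Σ(external losses).
M_total = 232.1 + 925.1 = 1157.2 t.
ΣF_external_out = 69.43 + 59.17 = 128.60 t/yr.
τ = M_total / ΣF_ext = 1157.2 / 128.60 = 8.998 yr.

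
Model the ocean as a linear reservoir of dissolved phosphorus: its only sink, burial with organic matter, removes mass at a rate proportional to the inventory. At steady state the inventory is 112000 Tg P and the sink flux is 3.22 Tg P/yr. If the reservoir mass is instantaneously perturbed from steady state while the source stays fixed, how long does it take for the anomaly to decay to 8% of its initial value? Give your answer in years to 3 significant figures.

87900 yr

For a linear reservoir the anomaly decays as exp(−t/τ) with τ = M/F = 112000/3.22 = 34780 yr.
exp(−t/τ) = 0.08 ⇒ t = −τ ln(0.08) = 34780 × 2.526 = 87850 yr.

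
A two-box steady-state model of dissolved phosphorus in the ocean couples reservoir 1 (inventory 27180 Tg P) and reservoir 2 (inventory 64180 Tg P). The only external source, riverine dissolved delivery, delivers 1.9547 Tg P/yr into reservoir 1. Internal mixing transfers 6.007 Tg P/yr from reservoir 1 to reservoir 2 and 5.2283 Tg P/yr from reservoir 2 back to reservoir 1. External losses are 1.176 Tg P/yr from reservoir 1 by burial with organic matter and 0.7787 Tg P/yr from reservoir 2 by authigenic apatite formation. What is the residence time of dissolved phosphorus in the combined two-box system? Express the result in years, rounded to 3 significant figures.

46700 yr

Residence time in the combined system uses the total inventory and the total *external* removal — internal exchanges between the two boxes cancel.
M_total = 27180 + 64180 = 91360 Tg P.
ΣF_external_out = 1.176 + 0.7787 = 1.9547 Tg P/yr.
τ = M_total / ΣF_ext = 91360 / 1.9547 = 46740 yr.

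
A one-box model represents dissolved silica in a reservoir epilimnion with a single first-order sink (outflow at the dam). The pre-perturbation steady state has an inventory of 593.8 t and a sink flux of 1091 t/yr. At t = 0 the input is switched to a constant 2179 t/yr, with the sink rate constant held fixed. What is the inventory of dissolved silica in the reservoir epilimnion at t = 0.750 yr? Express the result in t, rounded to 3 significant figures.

1040 t

The sink rate constant is k = F₀/M₀ = 1091/593.8 = 1.837 yr⁻¹.
Solving dM/dt = F₁ − kM with M(0) = M₀ gives M(t) = F₁/k + (M₀ − F₁/k)·e^(−kt).
F₁/k = 2179/1.837 = 1186.0 t; kt = 1.837 × 0.750 = 1.378, e^(−kt) = 0.2521.
M(0.750) = 1186.0 + (593.8 − 1186.0) × 0.2521 = 1186.0 − 149.3 = 1036.7 t.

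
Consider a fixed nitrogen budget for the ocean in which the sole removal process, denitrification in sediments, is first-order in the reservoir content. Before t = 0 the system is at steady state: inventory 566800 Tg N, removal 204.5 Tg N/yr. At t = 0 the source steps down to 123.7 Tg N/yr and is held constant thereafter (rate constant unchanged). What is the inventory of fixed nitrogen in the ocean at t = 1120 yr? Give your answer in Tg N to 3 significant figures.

492000 Tg N

The sink rate constant is k = F₀/M₀ = 204.5/566800 = 0.0003608 yr⁻¹.
Solving dM/dt = F₁ − kM with M(0) = M₀ gives M(t) = F₁/k + (M₀ − F₁/k)·e^(−kt).
F₁/k = 123.7/0.0003608 = 342850 Tg N; kt = 0.0003608 × 1120 = 0.4041, e^(−kt) = 0.6676.
M(1120) = 342850 + (566800 − 342850) × 0.6676 = 342850 + 149500 = 492360 Tg N.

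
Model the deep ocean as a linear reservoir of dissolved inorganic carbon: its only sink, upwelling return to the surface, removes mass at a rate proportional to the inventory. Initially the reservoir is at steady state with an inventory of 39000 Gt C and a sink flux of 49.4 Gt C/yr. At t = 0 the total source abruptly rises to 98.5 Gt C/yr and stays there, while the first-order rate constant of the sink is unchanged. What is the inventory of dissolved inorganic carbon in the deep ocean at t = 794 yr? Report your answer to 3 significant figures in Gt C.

63600 Gt C

Residence time τ = M₀/F₀ = 789.5 yr. The eventual steady state is M_∞ = M₀·(F₁/F₀) = 39000 × 98.5/49.4 = 77763 Gt C.
The anomaly ΔM(t) = M(t) − M_∞ decays as ΔM₀·e^(−t/τ) with ΔM₀ = 39000 − 77763 = −38760 Gt C.
At t = 794 yr, e^(−t/τ) = e^(−1.006) = 0.3658, so ΔM = −14180 Gt C and M = 77763 − 14180 = 63585 Gt C.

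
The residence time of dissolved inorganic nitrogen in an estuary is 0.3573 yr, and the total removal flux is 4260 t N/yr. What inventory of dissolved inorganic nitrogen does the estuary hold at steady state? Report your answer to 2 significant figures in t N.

τ = M/F ⇒ M = τ × F = 0.3573 × 4260 = 1522 t N.

1500 t N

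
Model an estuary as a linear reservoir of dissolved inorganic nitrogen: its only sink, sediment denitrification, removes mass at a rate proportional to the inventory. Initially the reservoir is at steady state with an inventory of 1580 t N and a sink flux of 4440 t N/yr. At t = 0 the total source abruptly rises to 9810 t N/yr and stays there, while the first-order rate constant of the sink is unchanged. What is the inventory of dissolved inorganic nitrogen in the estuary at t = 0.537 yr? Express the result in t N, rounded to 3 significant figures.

The sink rate constant is k = F₀/M₀ = 4440/1580 = 2.810 yr⁻¹.
Solving dM/dt = F₁ − kM with M(0) = M₀ gives M(t) = F₁/k + (M₀ − F₁/k)·e^(−kt).
F₁/k = 9810/2.810 = 3490.9 t N; kt = 2.810 × 0.537 = 1.509, e^(−kt) = 0.2211.
M(0.537) = 3490.9 + (1580 − 3490.9) × 0.2211 = 3490.9 − 422.6 = 3068.4 t N.

3070 t N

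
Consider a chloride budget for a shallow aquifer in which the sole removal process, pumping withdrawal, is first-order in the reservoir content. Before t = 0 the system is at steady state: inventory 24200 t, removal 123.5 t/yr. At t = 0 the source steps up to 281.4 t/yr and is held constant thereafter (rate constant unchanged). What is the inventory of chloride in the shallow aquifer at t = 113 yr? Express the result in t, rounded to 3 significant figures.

37800 t

τ = M₀/F₀ = 24200/123.5 = 196.0 yr; rate constant k = 1/τ.
New steady state M_∞ = F₁/k = F₁·τ = 281.4 × 196.0 = 55141 t.
M(t) = M_∞ + (M₀ − M_∞)·e^(−t/τ); t/τ = 113/196.0 = 0.5767, so e^(−t/τ) = 0.5618.
M(t) = 55141 − 30940 × 0.5618 = 37759 t.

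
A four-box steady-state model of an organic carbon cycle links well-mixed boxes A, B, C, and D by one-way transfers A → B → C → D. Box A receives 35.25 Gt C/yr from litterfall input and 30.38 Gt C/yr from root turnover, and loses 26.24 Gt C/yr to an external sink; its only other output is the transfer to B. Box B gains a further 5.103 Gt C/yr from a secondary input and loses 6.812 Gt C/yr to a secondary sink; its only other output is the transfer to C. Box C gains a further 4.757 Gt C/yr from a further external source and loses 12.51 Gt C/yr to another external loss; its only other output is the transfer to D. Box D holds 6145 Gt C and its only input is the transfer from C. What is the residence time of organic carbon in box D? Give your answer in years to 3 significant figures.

205 yr

Box A: F(A→B) = (35.25 + 30.38) − 26.24 = 39.390 Gt C/yr.
Box B: F(B→C) = (39.390 + 5.103) − 6.812 = 37.681 Gt C/yr.
Box C: F(C→D) = (37.681 + 4.757) − 12.51 = 29.928 Gt C/yr.
Box D throughput = its input = 29.928 Gt C/yr; τ = 6145 / 29.928 = 205.3 yr.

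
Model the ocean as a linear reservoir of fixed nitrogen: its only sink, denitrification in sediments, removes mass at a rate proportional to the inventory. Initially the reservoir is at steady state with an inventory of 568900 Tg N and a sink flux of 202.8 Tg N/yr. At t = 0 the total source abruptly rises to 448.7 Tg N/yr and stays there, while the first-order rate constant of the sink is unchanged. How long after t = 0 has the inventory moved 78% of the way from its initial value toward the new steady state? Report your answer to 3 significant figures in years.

τ = M₀/F₀ = 568900/202.8 = 2805 yr.
The remaining gap fraction is e^(−t/τ); 78% covered ⇒ e^(−t/τ) = 0.220.
t = −τ ln(0.220) = 2805 × 1.514 = 4247 yr.

4250 yr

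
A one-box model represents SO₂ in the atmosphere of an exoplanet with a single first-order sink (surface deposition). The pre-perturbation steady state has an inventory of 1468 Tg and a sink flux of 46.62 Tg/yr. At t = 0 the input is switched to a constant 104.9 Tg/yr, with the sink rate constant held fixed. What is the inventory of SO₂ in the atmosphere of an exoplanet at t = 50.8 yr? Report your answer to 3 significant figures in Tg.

τ = M₀/F₀ = 1468/46.62 = 31.49 yr; rate constant k = 1/τ.
New steady state M_∞ = F₁/k = F₁·τ = 104.9 × 31.49 = 3303.2 Tg.
M(t) = M_∞ + (M₀ − M_∞)·e^(−t/τ); t/τ = 50.8/31.49 = 1.613, so e^(−t/τ) = 0.1992.
M(t) = 3303.2 − 1835 × 0.1992 = 2937.5 Tg.

2940 Tg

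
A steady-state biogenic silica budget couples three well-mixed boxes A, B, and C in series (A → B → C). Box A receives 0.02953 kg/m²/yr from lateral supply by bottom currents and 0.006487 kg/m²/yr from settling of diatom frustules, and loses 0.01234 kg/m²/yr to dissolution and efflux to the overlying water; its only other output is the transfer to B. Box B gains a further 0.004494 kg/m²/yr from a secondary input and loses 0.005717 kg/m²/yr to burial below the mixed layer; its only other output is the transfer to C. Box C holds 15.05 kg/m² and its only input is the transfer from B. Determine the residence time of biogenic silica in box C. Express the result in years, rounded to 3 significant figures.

670 yr

Box A: F(A→B) = (0.02953 + 0.006487) − 0.01234 = 0.023677 kg/m²/yr.
Box B: F(B→C) = (0.023677 + 0.004494) − 0.005717 = 0.022454 kg/m²/yr.
Box C throughput = its input = 0.022454 kg/m²/yr; τ = 15.05 / 0.022454 = 670.3 yr.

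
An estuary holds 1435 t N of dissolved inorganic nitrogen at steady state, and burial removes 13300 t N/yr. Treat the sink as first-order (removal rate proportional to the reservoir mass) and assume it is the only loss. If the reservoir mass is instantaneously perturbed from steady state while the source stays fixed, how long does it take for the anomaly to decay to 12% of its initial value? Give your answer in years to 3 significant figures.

For a linear reservoir the anomaly decays as exp(−t/τ) with τ = M/F = 1435/13300 = 0.1079 yr.
exp(−t/τ) = 0.12 ⇒ t = −τ ln(0.12) = 0.1079 × 2.120 = 0.2288 yr.

0.229 yr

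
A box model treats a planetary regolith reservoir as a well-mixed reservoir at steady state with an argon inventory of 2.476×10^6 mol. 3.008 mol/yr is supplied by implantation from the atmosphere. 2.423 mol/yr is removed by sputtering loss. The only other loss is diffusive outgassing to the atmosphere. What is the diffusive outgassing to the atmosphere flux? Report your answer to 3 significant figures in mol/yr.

At steady state ΣF_in = ΣF_out.
ΣF_in = 3.0080 mol/yr.
Diffusive outgassing to the atmosphere flux = ΣF_in − (2.423) = 3.0080 − 2.423 = 0.5850 mol/yr.

0.585 mol/yr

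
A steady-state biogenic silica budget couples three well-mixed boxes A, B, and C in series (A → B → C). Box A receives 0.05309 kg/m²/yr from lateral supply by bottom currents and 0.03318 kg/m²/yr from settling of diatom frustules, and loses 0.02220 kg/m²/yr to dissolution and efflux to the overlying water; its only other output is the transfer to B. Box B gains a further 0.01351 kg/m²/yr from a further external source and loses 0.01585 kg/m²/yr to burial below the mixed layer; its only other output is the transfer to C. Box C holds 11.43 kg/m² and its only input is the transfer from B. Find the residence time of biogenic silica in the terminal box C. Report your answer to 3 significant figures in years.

185 yr

Box A: F(A→B) = (0.05309 + 0.03318) − 0.02220 = 0.064070 kg/m²/yr.
Box B: F(B→C) = (0.064070 + 0.01351) − 0.01585 = 0.061730 kg/m²/yr.
Box C throughput = its input = 0.061730 kg/m²/yr; τ = 11.43 / 0.061730 = 185.2 yr.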